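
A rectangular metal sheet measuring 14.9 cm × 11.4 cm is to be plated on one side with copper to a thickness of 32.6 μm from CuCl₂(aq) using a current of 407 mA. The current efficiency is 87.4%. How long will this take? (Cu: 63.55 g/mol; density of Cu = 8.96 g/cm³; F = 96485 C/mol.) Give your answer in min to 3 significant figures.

Plated area = 14.9 × 11.4 = 169.9 cm²
Volume = 169.9 × 32.6×10⁻⁴ cm = 0.5539 cm³
m(Cu) = 0.5539 × 8.96 = 4.963 g
n(Cu) = 4.963 / 63.55 = 0.07810 mol; n(e⁻) = 2 × 0.07810 = 0.1562 mol
Q = 0.1562 × 96485 / 0.874 = 17240 C
t = 17240 / 0.407 = 42360 s = 706 min

706 min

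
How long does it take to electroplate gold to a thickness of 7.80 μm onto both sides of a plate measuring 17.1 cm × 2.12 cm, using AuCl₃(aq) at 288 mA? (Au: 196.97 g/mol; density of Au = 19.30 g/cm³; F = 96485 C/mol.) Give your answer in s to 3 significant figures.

Plated area = 2 × 17.1 × 2.12 = 72.50 cm²
Volume = 72.50 × 7.80×10⁻⁴ cm = 0.05655 cm³
m(Au) = 0.05655 × 19.30 = 1.091 g
n(Au) = 1.091 / 196.97 = 0.005539 mol; n(e⁻) = 3 × 0.005539 = 0.01662 mol
Q = 0.01662 × 96485 = 1604 C
t = 1604 / 0.288 = 5569 s

5570 s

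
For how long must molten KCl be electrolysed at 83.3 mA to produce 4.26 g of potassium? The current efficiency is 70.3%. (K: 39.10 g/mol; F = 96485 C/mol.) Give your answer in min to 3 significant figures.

n(K) = 4.26 / 39.10 = 0.1090 mol
K⁺ + e⁻ → K, so n(e⁻) = 0.1090 mol
Q = 0.1090 × 96485 / 0.703 = 14960 C
t = Q / I = 14960 / 0.0833 = 1.796×10^5 s = 2990 min

2990 min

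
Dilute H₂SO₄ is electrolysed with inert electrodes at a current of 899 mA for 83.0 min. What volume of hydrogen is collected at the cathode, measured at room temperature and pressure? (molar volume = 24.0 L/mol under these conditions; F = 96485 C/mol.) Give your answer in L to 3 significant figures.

0.557 L

Q = It = 0.899 × 4980 = 4477 C
n(e⁻) = 4477 / 96485 = 0.04640 mol
2H⁺ + 2e⁻ → H₂, so n(H₂) = 0.04640 / 2 = 0.02320 mol
V = 0.02320 × 24.0 = 0.5568 L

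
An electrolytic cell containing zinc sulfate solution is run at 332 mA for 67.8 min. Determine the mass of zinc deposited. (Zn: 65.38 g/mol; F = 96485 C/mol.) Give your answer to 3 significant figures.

0.458 g

Q = It = 0.332 × 4068 = 1351 C
n(e⁻) = 1351 / 96485 = 0.01400 mol
Zn²⁺ + 2e⁻ → Zn, so n(Zn) = 0.01400 / 2 = 0.007000 mol
m = 0.007000 × 65.38 = 0.458 g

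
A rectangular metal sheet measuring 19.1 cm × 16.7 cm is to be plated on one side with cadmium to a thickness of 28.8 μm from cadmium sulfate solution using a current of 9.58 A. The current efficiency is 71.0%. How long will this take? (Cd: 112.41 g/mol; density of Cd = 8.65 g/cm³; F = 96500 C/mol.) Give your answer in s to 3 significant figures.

Plated area = 19.1 × 16.7 = 319.0 cm²
Volume = 319.0 × 28.8×10⁻⁴ cm = 0.9187 cm³
m(Cd) = 0.9187 × 8.65 = 7.947 g
n(Cd) = 7.947 / 112.41 = 0.07070 mol; n(e⁻) = 2 × 0.07070 = 0.1414 mol
Q = 0.1414 × 96500 / 0.710 = 19220 C
t = 19220 / 9.58 = 2006 s

2010 s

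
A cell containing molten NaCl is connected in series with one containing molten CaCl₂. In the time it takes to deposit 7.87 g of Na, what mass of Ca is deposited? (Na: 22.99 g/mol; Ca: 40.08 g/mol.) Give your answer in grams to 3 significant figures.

n(Na) = 7.87 / 22.99 = 0.3423 mol
Na⁺ + e⁻ → Na, so n(e⁻) = 0.3423 mol
In series, the same 0.3423 mol of electrons flows through the second cell.
Ca²⁺ + 2e⁻ → Ca, so n(Ca) = 0.3423 / 2 = 0.1712 mol
m(Ca) = 0.1712 × 40.08 = 6.86 g

6.86 g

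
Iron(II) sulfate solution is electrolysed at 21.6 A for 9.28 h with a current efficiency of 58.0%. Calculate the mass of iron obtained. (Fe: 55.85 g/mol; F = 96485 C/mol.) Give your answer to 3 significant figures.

Q = 21.6 × 33408 = 7.216×10^5 C
n(e⁻) = 7.216×10^5 / 96485 = 7.479 mol
Fe²⁺ + 2e⁻ → Fe, so theoretical m(Fe) = 3.740 × 55.85 = 208.9 g
Actual mass = 58.0% × 208.9 = 121 g

121 g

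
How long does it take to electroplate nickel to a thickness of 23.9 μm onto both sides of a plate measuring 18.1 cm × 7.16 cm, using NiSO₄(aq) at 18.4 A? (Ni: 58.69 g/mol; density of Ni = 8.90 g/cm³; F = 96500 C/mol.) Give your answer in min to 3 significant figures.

Plated area = 2 × 18.1 × 7.16 = 259.2 cm²
Volume = 259.2 × 23.9×10⁻⁴ cm = 0.6195 cm³
m(Ni) = 0.6195 × 8.90 = 5.514 g
n(Ni) = 5.514 / 58.69 = 0.09395 mol; n(e⁻) = 2 × 0.09395 = 0.1879 mol
Q = 0.1879 × 96500 = 18130 C
t = 18130 / 18.4 = 985.3 s = 16.4 min

16.4 min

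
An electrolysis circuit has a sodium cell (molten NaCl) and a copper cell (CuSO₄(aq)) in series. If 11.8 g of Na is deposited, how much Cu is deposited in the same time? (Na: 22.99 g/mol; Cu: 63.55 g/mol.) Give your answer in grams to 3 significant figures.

n(Na) = 11.8 / 22.99 = 0.5133 mol
Na⁺ + e⁻ → Na, so n(e⁻) = 0.5133 mol
Since the cells are in series, n(e⁻) in the Cu cell is also 0.5133 mol.
Cu²⁺ + 2e⁻ → Cu, so n(Cu) = 0.5133 / 2 = 0.2567 mol
m(Cu) = 0.2567 × 63.55 = 16.3 g

16.3 g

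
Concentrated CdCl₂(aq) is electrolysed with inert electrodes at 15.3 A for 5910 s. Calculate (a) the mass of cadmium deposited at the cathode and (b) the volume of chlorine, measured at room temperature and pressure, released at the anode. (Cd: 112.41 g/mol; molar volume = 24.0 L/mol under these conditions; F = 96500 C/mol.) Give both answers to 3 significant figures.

Q = 15.3 × 5910 = 90420 C; n(e⁻) = 90420 / 96500 = 0.9370 mol
Cathode: Cd²⁺ + 2e⁻ → Cd → n(Cd) = 0.9370/2 = 0.4685 mol → 52.7 g
Anode: 2Cl⁻ → Cl₂ + 2e⁻ → n(Cl₂) = 0.9370/2 = 0.4685 mol → 11.2 L

52.7 g Cd; 11.2 L Cl₂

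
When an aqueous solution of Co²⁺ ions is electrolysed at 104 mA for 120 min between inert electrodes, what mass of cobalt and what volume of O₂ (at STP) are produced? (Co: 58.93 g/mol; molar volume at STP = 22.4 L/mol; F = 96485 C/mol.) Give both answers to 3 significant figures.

0.229 g Co; 0.0435 L O₂

Q = 0.104 × 7200 = 748.8 C; n(e⁻) = 748.8 / 96485 = 0.007761 mol
Cathode: Co²⁺ + 2e⁻ → Co → n(Co) = 0.007761/2 = 0.003881 mol → 0.229 g
Anode: 2H₂O → O₂ + 4H⁺ + 4e⁻ → n(O₂) = 0.007761/4 = 0.001940 mol → 0.0435 L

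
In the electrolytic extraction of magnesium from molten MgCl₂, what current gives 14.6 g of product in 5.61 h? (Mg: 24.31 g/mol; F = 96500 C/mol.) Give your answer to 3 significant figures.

n(Mg) = 14.6 / 24.31 = 0.6006 mol
Mg²⁺ + 2e⁻ → Mg, so n(e⁻) = 2 × 0.6006 = 1.201 mol
Q = 1.201 × 96500 = 1.159×10^5 C
I = Q / t = 1.159×10^5 / 20196 s = 5.74 A

5.74 A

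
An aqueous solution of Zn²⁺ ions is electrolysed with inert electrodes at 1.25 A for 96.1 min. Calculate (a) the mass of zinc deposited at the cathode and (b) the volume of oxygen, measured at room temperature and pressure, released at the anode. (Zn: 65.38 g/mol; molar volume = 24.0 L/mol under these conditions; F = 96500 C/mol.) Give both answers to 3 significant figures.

2.44 g Zn; 0.448 L O₂

Q = 1.25 × 5766 = 7208 C; n(e⁻) = 7208 / 96500 = 0.07469 mol
Cathode: Zn²⁺ + 2e⁻ → Zn → n(Zn) = 0.07469/2 = 0.03735 mol → 2.44 g
Anode: 2H₂O → O₂ + 4H⁺ + 4e⁻ → n(O₂) = 0.07469/4 = 0.01867 mol → 0.448 L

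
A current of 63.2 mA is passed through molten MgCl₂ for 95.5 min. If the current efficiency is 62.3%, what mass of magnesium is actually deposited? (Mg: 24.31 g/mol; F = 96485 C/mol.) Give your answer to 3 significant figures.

0.0284 g

Q = 0.0632 × 5730 = 362.1 C
n(e⁻) = 362.1 / 96485 = 0.003753 mol
Mg²⁺ + 2e⁻ → Mg, so theoretical m(Mg) = 0.001877 × 24.31 = 0.04563 g
Actual mass = 62.3% × 0.04563 = 0.0284 g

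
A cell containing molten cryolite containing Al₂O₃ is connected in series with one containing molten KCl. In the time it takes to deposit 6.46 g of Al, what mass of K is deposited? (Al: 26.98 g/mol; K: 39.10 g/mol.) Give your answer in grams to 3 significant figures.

28.1 g

n(Al) = 6.46 / 26.98 = 0.2394 mol
Al³⁺ + 3e⁻ → Al, so n(e⁻) = 3 × 0.2394 = 0.7182 mol
Same current for the same time ⇒ same n(e⁻) = 0.7182 mol in both cells.
K⁺ + e⁻ → K, so n(K) = 0.7182 mol
m(K) = 0.7182 × 39.10 = 28.1 g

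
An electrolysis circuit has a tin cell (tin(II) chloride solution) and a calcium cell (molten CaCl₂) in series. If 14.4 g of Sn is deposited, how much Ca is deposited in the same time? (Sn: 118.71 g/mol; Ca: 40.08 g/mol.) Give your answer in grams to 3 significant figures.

4.86 g

n(Sn) = 14.4 / 118.71 = 0.1213 mol
Sn²⁺ + 2e⁻ → Sn, so n(e⁻) = 2 × 0.1213 = 0.2426 mol
Since the cells are in series, n(e⁻) in the Ca cell is also 0.2426 mol.
Ca²⁺ + 2e⁻ → Ca, so n(Ca) = 0.2426 / 2 = 0.1213 mol
m(Ca) = 0.1213 × 40.08 = 4.86 g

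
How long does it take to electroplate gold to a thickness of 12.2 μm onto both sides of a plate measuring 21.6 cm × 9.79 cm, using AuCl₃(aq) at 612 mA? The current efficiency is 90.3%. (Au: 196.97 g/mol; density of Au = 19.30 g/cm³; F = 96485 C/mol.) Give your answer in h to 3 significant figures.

Plated area = 2 × 21.6 × 9.79 = 422.9 cm²
Volume = 422.9 × 12.2×10⁻⁴ cm = 0.5159 cm³
m(Au) = 0.5159 × 19.30 = 9.957 g
n(Au) = 9.957 / 196.97 = 0.05055 mol; n(e⁻) = 3 × 0.05055 = 0.1517 mol
Q = 0.1517 × 96485 / 0.903 = 16210 C
t = 16210 / 0.612 = 26490 s = 7.36 h

7.36 h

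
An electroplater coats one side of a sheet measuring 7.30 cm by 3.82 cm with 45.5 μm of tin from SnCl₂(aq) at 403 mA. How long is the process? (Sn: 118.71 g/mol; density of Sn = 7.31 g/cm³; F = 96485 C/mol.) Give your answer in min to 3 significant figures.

Plated area = 7.30 × 3.82 = 27.89 cm²
Volume = 27.89 × 45.5×10⁻⁴ cm = 0.1269 cm³
m(Sn) = 0.1269 × 7.31 = 0.9276 g
n(Sn) = 0.9276 / 118.71 = 0.007814 mol; n(e⁻) = 2 × 0.007814 = 0.01563 mol
Q = 0.01563 × 96485 = 1508 C
t = 1508 / 0.403 = 3742 s = 62.4 min

62.4 min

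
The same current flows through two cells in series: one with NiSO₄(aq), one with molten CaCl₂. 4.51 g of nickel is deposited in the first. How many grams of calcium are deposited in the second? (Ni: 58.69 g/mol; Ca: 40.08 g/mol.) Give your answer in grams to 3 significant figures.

n(Ni) = 4.51 / 58.69 = 0.07684 mol
Ni²⁺ + 2e⁻ → Ni, so n(e⁻) = 2 × 0.07684 = 0.1537 mol
The cells are in series, so the same charge (and hence the same n(e⁻) = 0.1537 mol) passes through both.
Ca²⁺ + 2e⁻ → Ca, so n(Ca) = 0.1537 / 2 = 0.07685 mol
m(Ca) = 0.07685 × 40.08 = 3.08 g

3.08 g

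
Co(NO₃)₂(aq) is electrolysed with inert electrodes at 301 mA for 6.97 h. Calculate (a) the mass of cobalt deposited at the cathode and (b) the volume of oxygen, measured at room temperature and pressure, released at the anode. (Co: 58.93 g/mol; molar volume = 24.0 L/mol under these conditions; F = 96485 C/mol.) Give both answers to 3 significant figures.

Q = 0.301 × 25092 = 7553 C; n(e⁻) = 7553 / 96485 = 0.07828 mol
Cathode: Co²⁺ + 2e⁻ → Co → n(Co) = 0.07828/2 = 0.03914 mol → 2.31 g
Anode: 2H₂O → O₂ + 4H⁺ + 4e⁻ → n(O₂) = 0.07828/4 = 0.01957 mol → 0.470 L

2.31 g Co; 0.470 L O₂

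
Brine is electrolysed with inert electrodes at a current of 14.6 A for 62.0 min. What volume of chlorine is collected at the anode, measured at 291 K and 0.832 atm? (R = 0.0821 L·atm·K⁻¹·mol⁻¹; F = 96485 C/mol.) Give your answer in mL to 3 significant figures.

Charge passed = 14.6 × 3720 = 54310 C
n(e⁻) = 54310 / 96485 = 0.5629 mol
2Cl⁻ → Cl₂ + 2e⁻, so n(Cl₂) = 0.5629 / 2 = 0.2815 mol
V = nRT/P = 0.2815 × 0.0821 × 291 / 0.832 = 8.083 L
= 8080 mL

8080 mL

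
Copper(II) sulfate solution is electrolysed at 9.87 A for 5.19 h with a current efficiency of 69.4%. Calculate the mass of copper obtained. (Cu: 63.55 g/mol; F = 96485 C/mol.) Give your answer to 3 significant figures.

Q = 9.87 × 18684 = 1.844×10^5 C
n(e⁻) = 1.844×10^5 / 96485 = 1.911 mol
Cu²⁺ + 2e⁻ → Cu, so theoretical m(Cu) = 0.9555 × 63.55 = 60.72 g
Actual mass = 69.4% × 60.72 = 42.1 g

42.1 g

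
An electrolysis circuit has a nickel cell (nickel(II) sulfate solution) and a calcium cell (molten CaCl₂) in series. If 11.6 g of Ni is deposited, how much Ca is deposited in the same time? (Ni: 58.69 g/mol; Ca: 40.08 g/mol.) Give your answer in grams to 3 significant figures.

n(Ni) = 11.6 / 58.69 = 0.1976 mol
Ni²⁺ + 2e⁻ → Ni, so n(e⁻) = 2 × 0.1976 = 0.3952 mol
Since the cells are in series, n(e⁻) in the Ca cell is also 0.3952 mol.
Ca²⁺ + 2e⁻ → Ca, so n(Ca) = 0.3952 / 2 = 0.1976 mol
m(Ca) = 0.1976 × 40.08 = 7.92 g

7.92 g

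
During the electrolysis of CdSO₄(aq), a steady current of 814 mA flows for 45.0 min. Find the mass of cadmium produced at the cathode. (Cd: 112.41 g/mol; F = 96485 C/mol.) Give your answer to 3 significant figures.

1.28 g

Q = 0.814 A × 2700 s = 2198 C
Moles of electrons = 2198 / 96485 = 0.02278 mol
Cd²⁺ + 2e⁻ → Cd, so n(Cd) = 0.02278 / 2 = 0.01139 mol
m = 0.01139 × 112.41 = 1.28 g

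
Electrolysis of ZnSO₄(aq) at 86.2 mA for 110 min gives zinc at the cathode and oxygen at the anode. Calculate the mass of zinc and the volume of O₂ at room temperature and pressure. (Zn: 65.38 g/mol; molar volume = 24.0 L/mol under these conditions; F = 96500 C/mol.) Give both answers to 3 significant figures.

0.193 g Zn; 0.0354 L O₂

Q = 0.0862 × 6600 = 568.9 C; n(e⁻) = 568.9 / 96500 = 0.005895 mol
Cathode: Zn²⁺ + 2e⁻ → Zn → n(Zn) = 0.005895/2 = 0.002948 mol → 0.193 g
Anode: 2H₂O → O₂ + 4H⁺ + 4e⁻ → n(O₂) = 0.005895/4 = 0.001474 mol → 0.0354 L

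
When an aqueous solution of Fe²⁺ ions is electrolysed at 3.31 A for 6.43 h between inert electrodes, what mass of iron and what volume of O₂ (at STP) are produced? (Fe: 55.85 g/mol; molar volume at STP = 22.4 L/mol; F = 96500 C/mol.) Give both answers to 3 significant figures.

22.2 g Fe; 4.45 L O₂

Q = 3.31 × 23148 = 76620 C; n(e⁻) = 76620 / 96500 = 0.7940 mol
Cathode: Fe²⁺ + 2e⁻ → Fe → n(Fe) = 0.7940/2 = 0.3970 mol → 22.2 g
Anode: 2H₂O → O₂ + 4H⁺ + 4e⁻ → n(O₂) = 0.7940/4 = 0.1985 mol → 4.45 L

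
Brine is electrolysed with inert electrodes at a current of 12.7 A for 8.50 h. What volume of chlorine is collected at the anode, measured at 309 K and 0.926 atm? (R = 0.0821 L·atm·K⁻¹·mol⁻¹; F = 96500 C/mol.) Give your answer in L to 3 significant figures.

55.2 L

Q = It = 12.7 × 30600 = 3.886×10^5 C
n(e⁻) = Q/F = 3.886×10^5/96500 = 4.027 mol
2Cl⁻ → Cl₂ + 2e⁻, so n(Cl₂) = 4.027 / 2 = 2.014 mol
V = nRT/P = 2.014 × 0.0821 × 309 / 0.926 = 55.18 L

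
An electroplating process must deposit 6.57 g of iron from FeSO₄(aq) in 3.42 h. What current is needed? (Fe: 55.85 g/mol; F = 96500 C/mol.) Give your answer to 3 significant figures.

1.84 A

n(Fe) = 6.57 / 55.85 = 0.1176 mol
Fe²⁺ + 2e⁻ → Fe, so n(e⁻) = 2 × 0.1176 = 0.2352 mol
Q = 0.2352 × 96500 = 22700 C
I = Q / t = 22700 / 12312 s = 1.84 A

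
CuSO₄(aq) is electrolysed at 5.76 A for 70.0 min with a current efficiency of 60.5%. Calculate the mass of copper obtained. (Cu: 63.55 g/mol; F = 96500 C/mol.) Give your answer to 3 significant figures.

Q = 5.76 × 4200 = 24190 C
n(e⁻) = 24190 / 96500 = 0.2507 mol
Cu²⁺ + 2e⁻ → Cu, so theoretical m(Cu) = 0.1254 × 63.55 = 7.969 g
Actual mass = 60.5% × 7.969 = 4.82 g

4.82 g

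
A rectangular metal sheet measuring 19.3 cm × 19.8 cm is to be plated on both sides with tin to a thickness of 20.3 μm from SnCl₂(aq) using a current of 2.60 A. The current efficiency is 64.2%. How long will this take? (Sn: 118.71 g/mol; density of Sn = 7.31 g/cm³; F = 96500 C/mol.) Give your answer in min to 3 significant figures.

184 min

Plated area = 2 × 19.3 × 19.8 = 764.3 cm²
Volume = 764.3 × 20.3×10⁻⁴ cm = 1.552 cm³
m(Sn) = 1.552 × 7.31 = 11.35 g
n(Sn) = 11.35 / 118.71 = 0.09561 mol; n(e⁻) = 2 × 0.09561 = 0.1912 mol
Q = 0.1912 × 96500 / 0.642 = 28740 C
t = 28740 / 2.60 = 11050 s = 184 min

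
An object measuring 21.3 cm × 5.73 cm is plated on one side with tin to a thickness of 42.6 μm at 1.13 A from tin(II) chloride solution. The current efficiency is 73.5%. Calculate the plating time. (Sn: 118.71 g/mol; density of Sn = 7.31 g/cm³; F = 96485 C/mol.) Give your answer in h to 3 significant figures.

Plated area = 21.3 × 5.73 = 122.0 cm²
Volume = 122.0 × 42.6×10⁻⁴ cm = 0.5197 cm³
m(Sn) = 0.5197 × 7.31 = 3.799 g
n(Sn) = 3.799 / 118.71 = 0.03200 mol; n(e⁻) = 2 × 0.03200 = 0.06400 mol
Q = 0.06400 × 96485 / 0.735 = 8401 C
t = 8401 / 1.13 = 7435 s = 2.07 h

2.07 h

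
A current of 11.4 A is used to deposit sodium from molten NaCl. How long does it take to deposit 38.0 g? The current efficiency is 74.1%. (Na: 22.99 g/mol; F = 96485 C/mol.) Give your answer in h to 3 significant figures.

5.24 h

n(Na) = 38.0 / 22.99 = 1.653 mol
Na⁺ + e⁻ → Na, so n(e⁻) = 1.653 mol
Q = 1.653 × 96485 / 0.741 = 2.152×10^5 C
t = Q / I = 2.152×10^5 / 11.4 = 18880 s = 5.24 h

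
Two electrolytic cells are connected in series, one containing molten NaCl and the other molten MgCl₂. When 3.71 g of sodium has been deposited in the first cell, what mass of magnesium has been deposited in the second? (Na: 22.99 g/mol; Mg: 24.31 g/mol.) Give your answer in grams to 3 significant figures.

1.96 g

n(Na) = 3.71 / 22.99 = 0.1614 mol
Na⁺ + e⁻ → Na, so n(e⁻) = 0.1614 mol
The cells are in series, so the same charge (and hence the same n(e⁻) = 0.1614 mol) passes through both.
Mg²⁺ + 2e⁻ → Mg, so n(Mg) = 0.1614 / 2 = 0.08070 mol
m(Mg) = 0.08070 × 24.31 = 1.96 g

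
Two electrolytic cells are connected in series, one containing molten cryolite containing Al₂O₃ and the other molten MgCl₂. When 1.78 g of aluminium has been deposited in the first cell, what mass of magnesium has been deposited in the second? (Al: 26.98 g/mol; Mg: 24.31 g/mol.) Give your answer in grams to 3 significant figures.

n(Al) = 1.78 / 26.98 = 0.06597 mol
Al³⁺ + 3e⁻ → Al, so n(e⁻) = 3 × 0.06597 = 0.1979 mol
Same current for the same time ⇒ same n(e⁻) = 0.1979 mol in both cells.
Mg²⁺ + 2e⁻ → Mg, so n(Mg) = 0.1979 / 2 = 0.09895 mol
m(Mg) = 0.09895 × 24.31 = 2.41 g

2.41 g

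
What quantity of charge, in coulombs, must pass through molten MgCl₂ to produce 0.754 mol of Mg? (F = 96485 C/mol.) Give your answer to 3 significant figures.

1.45×10^5 C

Mg²⁺ + 2e⁻ → Mg, so n(e⁻) = 2 × 0.754 = 1.508 mol
Q = 1.508 × 96485 = 1.455×10^5 C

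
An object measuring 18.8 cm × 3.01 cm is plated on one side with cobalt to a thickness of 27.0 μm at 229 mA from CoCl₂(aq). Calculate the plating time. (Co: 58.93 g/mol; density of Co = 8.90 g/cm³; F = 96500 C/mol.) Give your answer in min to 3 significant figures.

Plated area = 18.8 × 3.01 = 56.59 cm²
Volume = 56.59 × 27.0×10⁻⁴ cm = 0.1528 cm³
m(Co) = 0.1528 × 8.90 = 1.360 g
n(Co) = 1.360 / 58.93 = 0.02308 mol; n(e⁻) = 2 × 0.02308 = 0.04616 mol
Q = 0.04616 × 96500 = 4454 C
t = 4454 / 0.229 = 19450 s = 324 min

324 min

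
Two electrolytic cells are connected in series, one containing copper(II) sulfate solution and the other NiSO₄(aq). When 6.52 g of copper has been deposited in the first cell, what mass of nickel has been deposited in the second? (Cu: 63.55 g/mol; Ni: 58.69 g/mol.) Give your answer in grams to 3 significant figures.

6.02 g

n(Cu) = 6.52 / 63.55 = 0.1026 mol
Cu²⁺ + 2e⁻ → Cu, so n(e⁻) = 2 × 0.1026 = 0.2052 mol
In series, the same 0.2052 mol of electrons flows through the second cell.
Ni²⁺ + 2e⁻ → Ni, so n(Ni) = 0.2052 / 2 = 0.1026 mol
m(Ni) = 0.1026 × 58.69 = 6.02 g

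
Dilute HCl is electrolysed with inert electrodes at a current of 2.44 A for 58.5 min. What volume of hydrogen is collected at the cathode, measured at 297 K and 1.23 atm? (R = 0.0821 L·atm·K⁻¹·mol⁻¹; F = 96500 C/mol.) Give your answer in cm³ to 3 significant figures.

880 cm³

Q = It = 2.44 × 3510 = 8564 C
Moles of electrons = 8564 / 96500 = 0.08875 mol
2H⁺ + 2e⁻ → H₂, so n(H₂) = 0.08875 / 2 = 0.04438 mol
V = nRT/P = 0.04438 × 0.0821 × 297 / 1.23 = 0.8798 L
= 880 cm³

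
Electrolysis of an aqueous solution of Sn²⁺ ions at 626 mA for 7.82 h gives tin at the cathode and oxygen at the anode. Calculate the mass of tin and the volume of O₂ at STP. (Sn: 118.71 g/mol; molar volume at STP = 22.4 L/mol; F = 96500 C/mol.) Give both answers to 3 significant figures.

Q = 0.626 × 28152 = 17620 C; n(e⁻) = 17620 / 96500 = 0.1826 mol
Cathode: Sn²⁺ + 2e⁻ → Sn → n(Sn) = 0.1826/2 = 0.09130 mol → 10.8 g
Anode: 2H₂O → O₂ + 4H⁺ + 4e⁻ → n(O₂) = 0.1826/4 = 0.04565 mol → 1.02 L

10.8 g Sn; 1.02 L O₂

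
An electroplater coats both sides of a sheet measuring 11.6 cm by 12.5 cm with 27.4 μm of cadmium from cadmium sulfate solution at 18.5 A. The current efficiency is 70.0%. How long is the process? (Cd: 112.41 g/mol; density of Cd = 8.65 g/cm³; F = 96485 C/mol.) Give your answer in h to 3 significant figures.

Plated area = 2 × 11.6 × 12.5 = 290.0 cm²
Volume = 290.0 × 27.4×10⁻⁴ cm = 0.7946 cm³
m(Cd) = 0.7946 × 8.65 = 6.873 g
n(Cd) = 6.873 / 112.41 = 0.06114 mol; n(e⁻) = 2 × 0.06114 = 0.1223 mol
Q = 0.1223 × 96485 / 0.700 = 16860 C
t = 16860 / 18.5 = 911.4 s = 0.253 h

0.253 h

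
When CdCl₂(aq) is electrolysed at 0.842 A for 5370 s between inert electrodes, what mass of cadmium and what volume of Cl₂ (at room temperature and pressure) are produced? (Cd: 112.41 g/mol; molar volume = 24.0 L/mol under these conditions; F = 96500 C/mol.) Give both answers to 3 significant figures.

2.63 g Cd; 0.562 L Cl₂

Q = 0.842 × 5370 = 4522 C; n(e⁻) = 4522 / 96500 = 0.04686 mol
Cathode: Cd²⁺ + 2e⁻ → Cd → n(Cd) = 0.04686/2 = 0.02343 mol → 2.63 g
Anode: 2Cl⁻ → Cl₂ + 2e⁻ → n(Cl₂) = 0.04686/2 = 0.02343 mol → 0.562 L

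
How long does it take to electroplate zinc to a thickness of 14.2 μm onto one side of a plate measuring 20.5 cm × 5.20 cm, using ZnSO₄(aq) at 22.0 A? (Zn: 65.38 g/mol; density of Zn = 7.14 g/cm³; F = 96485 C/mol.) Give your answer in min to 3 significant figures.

Plated area = 20.5 × 5.20 = 106.6 cm²
Volume = 106.6 × 14.2×10⁻⁴ cm = 0.1514 cm³
m(Zn) = 0.1514 × 7.14 = 1.081 g
n(Zn) = 1.081 / 65.38 = 0.01653 mol; n(e⁻) = 2 × 0.01653 = 0.03306 mol
Q = 0.03306 × 96485 = 3190 C
t = 3190 / 22.0 = 145.0 s = 2.42 min

2.42 min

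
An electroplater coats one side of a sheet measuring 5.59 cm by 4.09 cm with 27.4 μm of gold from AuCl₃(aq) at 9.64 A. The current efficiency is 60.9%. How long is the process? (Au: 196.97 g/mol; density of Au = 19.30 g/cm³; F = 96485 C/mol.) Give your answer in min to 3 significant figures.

5.04 min

Plated area = 5.59 × 4.09 = 22.86 cm²
Volume = 22.86 × 27.4×10⁻⁴ cm = 0.06264 cm³
m(Au) = 0.06264 × 19.30 = 1.209 g
n(Au) = 1.209 / 196.97 = 0.006138 mol; n(e⁻) = 3 × 0.006138 = 0.01841 mol
Q = 0.01841 × 96485 / 0.609 = 2917 C
t = 2917 / 9.64 = 302.6 s = 5.04 min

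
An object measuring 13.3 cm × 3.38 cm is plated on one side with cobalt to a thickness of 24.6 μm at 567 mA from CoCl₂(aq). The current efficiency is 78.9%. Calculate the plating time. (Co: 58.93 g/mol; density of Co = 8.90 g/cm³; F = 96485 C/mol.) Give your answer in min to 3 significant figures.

Plated area = 13.3 × 3.38 = 44.95 cm²
Volume = 44.95 × 24.6×10⁻⁴ cm = 0.1106 cm³
m(Co) = 0.1106 × 8.90 = 0.9843 g
n(Co) = 0.9843 / 58.93 = 0.01670 mol; n(e⁻) = 2 × 0.01670 = 0.03340 mol
Q = 0.03340 × 96485 / 0.789 = 4084 C
t = 4084 / 0.567 = 7203 s = 120 min

120 min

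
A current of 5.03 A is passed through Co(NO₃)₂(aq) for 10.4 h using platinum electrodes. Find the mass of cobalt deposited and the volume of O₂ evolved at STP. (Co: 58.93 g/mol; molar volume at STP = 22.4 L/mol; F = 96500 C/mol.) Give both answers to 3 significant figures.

57.5 g Co; 10.9 L O₂

Q = 5.03 × 37440 = 1.883×10^5 C; n(e⁻) = 1.883×10^5 / 96500 = 1.951 mol
Cathode: Co²⁺ + 2e⁻ → Co → n(Co) = 1.951/2 = 0.9755 mol → 57.5 g
Anode: 2H₂O → O₂ + 4H⁺ + 4e⁻ → n(O₂) = 1.951/4 = 0.4878 mol → 10.9 L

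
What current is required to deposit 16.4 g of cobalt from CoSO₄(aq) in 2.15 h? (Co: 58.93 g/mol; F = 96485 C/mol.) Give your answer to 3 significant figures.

n(Co) = 16.4 / 58.93 = 0.2783 mol
Co²⁺ + 2e⁻ → Co, so n(e⁻) = 2 × 0.2783 = 0.5566 mol
Q = 0.5566 × 96485 = 53700 C
I = Q / t = 53700 / 7740 s = 6.94 A

6.94 A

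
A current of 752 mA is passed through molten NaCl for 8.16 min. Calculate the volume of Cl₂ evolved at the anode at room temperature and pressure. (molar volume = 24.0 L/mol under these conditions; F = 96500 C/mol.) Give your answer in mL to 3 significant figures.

45.8 mL

Q = It = 0.752 × 489.6 = 368.2 C
n(e⁻) = 368.2 / 96500 = 0.003816 mol
2Cl⁻ → Cl₂ + 2e⁻, so n(Cl₂) = 0.003816 / 2 = 0.001908 mol
V = 0.001908 × 24.0 = 0.04579 L
= 45.8 mL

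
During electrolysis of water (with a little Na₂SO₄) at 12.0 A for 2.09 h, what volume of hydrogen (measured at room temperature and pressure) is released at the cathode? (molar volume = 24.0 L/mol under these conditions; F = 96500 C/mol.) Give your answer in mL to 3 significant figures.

11200 mL

Q = 12.0 A × 7524 s = 90290 C
Moles of electrons = 90290 / 96500 = 0.9356 mol
2H⁺ + 2e⁻ → H₂, so n(H₂) = 0.9356 / 2 = 0.4678 mol
V = 0.4678 × 24.0 = 11.23 L
= 11200 mL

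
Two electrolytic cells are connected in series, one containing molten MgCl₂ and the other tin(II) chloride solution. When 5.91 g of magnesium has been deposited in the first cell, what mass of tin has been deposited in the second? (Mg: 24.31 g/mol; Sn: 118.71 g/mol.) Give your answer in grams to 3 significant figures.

28.9 g

n(Mg) = 5.91 / 24.31 = 0.2431 mol
Mg²⁺ + 2e⁻ → Mg, so n(e⁻) = 2 × 0.2431 = 0.4862 mol
Since the cells are in series, n(e⁻) in the Sn cell is also 0.4862 mol.
Sn²⁺ + 2e⁻ → Sn, so n(Sn) = 0.4862 / 2 = 0.2431 mol
m(Sn) = 0.2431 × 118.71 = 28.9 g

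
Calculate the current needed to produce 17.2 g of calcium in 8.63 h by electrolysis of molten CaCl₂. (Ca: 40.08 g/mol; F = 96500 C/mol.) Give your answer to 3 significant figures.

n(Ca) = 17.2 / 40.08 = 0.4291 mol
Ca²⁺ + 2e⁻ → Ca, so n(e⁻) = 2 × 0.4291 = 0.8582 mol
Q = 0.8582 × 96500 = 82820 C
I = Q / t = 82820 / 31068 s = 2.67 A

2.67 A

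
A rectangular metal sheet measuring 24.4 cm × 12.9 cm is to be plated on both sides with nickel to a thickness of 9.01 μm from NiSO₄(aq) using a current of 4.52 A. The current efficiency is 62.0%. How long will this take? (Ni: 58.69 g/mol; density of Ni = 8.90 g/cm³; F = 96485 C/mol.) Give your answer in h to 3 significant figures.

1.65 h

Plated area = 2 × 24.4 × 12.9 = 629.5 cm²
Volume = 629.5 × 9.01×10⁻⁴ cm = 0.5672 cm³
m(Ni) = 0.5672 × 8.90 = 5.048 g
n(Ni) = 5.048 / 58.69 = 0.08601 mol; n(e⁻) = 2 × 0.08601 = 0.1720 mol
Q = 0.1720 × 96485 / 0.620 = 26770 C
t = 26770 / 4.52 = 5923 s = 1.65 h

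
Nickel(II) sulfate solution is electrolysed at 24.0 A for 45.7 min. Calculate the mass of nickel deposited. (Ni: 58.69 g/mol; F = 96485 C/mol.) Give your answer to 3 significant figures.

20.0 g

Q = It = 24.0 × 2742 = 65810 C
Moles of electrons = 65810 / 96485 = 0.6821 mol
Ni²⁺ + 2e⁻ → Ni, so n(Ni) = 0.6821 / 2 = 0.3411 mol
m = 0.3411 × 58.69 = 20.0 g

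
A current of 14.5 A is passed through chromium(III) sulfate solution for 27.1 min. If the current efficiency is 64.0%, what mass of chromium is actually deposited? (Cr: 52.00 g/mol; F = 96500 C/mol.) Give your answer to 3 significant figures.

Q = 14.5 × 1626 = 23580 C
n(e⁻) = 23580 / 96500 = 0.2444 mol
Cr³⁺ + 3e⁻ → Cr, so theoretical m(Cr) = 0.08147 × 52.00 = 4.236 g
Actual mass = 64.0% × 4.236 = 2.71 g

2.71 g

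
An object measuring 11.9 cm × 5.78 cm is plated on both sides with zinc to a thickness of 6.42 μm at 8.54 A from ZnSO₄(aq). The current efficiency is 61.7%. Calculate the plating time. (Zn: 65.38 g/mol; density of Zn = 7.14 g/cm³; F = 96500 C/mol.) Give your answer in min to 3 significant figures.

Plated area = 2 × 11.9 × 5.78 = 137.6 cm²
Volume = 137.6 × 6.42×10⁻⁴ cm = 0.08834 cm³
m(Zn) = 0.08834 × 7.14 = 0.6307 g
n(Zn) = 0.6307 / 65.38 = 0.009647 mol; n(e⁻) = 2 × 0.009647 = 0.01929 mol
Q = 0.01929 × 96500 / 0.617 = 3017 C
t = 3017 / 8.54 = 353.3 s = 5.89 min

5.89 min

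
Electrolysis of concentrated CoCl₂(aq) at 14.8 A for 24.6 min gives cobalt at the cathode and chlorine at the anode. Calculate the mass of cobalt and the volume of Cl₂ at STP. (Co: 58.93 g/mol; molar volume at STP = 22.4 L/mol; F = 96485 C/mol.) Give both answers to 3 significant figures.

Q = 14.8 × 1476 = 21840 C; n(e⁻) = 21840 / 96485 = 0.2264 mol
Cathode: Co²⁺ + 2e⁻ → Co → n(Co) = 0.2264/2 = 0.1132 mol → 6.67 g
Anode: 2Cl⁻ → Cl₂ + 2e⁻ → n(Cl₂) = 0.2264/2 = 0.1132 mol → 2.54 L

6.67 g Co; 2.54 L Cl₂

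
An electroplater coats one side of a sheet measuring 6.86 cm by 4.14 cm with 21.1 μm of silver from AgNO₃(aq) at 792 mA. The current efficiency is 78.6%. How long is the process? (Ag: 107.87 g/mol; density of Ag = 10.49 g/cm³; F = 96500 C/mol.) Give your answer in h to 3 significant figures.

0.251 h

Plated area = 6.86 × 4.14 = 28.40 cm²
Volume = 28.40 × 21.1×10⁻⁴ cm = 0.05992 cm³
m(Ag) = 0.05992 × 10.49 = 0.6286 g
n(Ag) = 0.6286 / 107.87 = 0.005827 mol; n(e⁻) = 0.005827 mol
Q = 0.005827 × 96500 / 0.786 = 715.4 C
t = 715.4 / 0.792 = 903.3 s = 0.251 h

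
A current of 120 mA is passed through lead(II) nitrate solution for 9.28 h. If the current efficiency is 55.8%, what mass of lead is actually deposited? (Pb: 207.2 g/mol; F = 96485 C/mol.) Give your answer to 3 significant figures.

Q = 0.120 × 33408 = 4009 C
n(e⁻) = 4009 / 96485 = 0.04155 mol
Pb²⁺ + 2e⁻ → Pb, so theoretical m(Pb) = 0.02078 × 207.2 = 4.306 g
Actual mass = 55.8% × 4.306 = 2.40 g

2.40 g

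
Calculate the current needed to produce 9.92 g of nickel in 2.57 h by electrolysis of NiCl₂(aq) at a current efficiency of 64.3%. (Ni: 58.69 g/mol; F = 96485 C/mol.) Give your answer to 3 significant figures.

5.48 A

n(Ni) = 9.92 / 58.69 = 0.1690 mol
Ni²⁺ + 2e⁻ → Ni, so n(e⁻) = 2 × 0.1690 = 0.3380 mol
Q = 0.3380 × 96485 / 0.643 = 50720 C
I = Q / t = 50720 / 9252 s = 5.48 A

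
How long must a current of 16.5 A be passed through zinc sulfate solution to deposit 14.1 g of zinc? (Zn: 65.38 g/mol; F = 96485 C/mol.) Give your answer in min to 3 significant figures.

42.0 min

n(Zn) = 14.1 / 65.38 = 0.2157 mol
Zn²⁺ + 2e⁻ → Zn, so n(e⁻) = 2 × 0.2157 = 0.4314 mol
Q = 0.4314 × 96485 = 41620 C
t = Q / I = 41620 / 16.5 = 2522 s = 42.0 min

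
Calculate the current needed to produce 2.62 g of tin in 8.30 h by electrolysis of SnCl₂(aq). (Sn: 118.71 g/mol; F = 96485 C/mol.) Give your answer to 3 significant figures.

0.143 A

n(Sn) = 2.62 / 118.71 = 0.02207 mol
Sn²⁺ + 2e⁻ → Sn, so n(e⁻) = 2 × 0.02207 = 0.04414 mol
Q = 0.04414 × 96485 = 4259 C
I = Q / t = 4259 / 29880 s = 0.143 A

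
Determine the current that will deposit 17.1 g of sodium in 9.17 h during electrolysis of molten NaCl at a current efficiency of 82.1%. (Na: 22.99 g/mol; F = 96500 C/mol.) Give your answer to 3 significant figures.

n(Na) = 17.1 / 22.99 = 0.7438 mol
Na⁺ + e⁻ → Na, so n(e⁻) = 0.7438 mol
Q = 0.7438 × 96500 / 0.821 = 87430 C
I = Q / t = 87430 / 33012 s = 2.65 A

2.65 A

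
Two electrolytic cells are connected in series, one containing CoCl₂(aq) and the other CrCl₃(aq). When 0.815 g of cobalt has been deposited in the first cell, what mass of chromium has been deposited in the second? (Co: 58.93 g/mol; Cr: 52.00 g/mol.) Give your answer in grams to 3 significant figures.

n(Co) = 0.815 / 58.93 = 0.01383 mol
Co²⁺ + 2e⁻ → Co, so n(e⁻) = 2 × 0.01383 = 0.02766 mol
Since the cells are in series, n(e⁻) in the Cr cell is also 0.02766 mol.
Cr³⁺ + 3e⁻ → Cr, so n(Cr) = 0.02766 / 3 = 0.009220 mol
m(Cr) = 0.009220 × 52.00 = 0.479 g

0.479 g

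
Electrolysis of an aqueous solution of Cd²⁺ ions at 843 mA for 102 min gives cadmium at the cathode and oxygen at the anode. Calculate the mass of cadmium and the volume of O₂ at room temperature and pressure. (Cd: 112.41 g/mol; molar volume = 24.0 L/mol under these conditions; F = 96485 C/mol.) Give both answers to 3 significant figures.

3.01 g Cd; 0.321 L O₂

Q = 0.843 × 6120 = 5159 C; n(e⁻) = 5159 / 96485 = 0.05347 mol
Cathode: Cd²⁺ + 2e⁻ → Cd → n(Cd) = 0.05347/2 = 0.02674 mol → 3.01 g
Anode: 2H₂O → O₂ + 4H⁺ + 4e⁻ → n(O₂) = 0.05347/4 = 0.01337 mol → 0.321 L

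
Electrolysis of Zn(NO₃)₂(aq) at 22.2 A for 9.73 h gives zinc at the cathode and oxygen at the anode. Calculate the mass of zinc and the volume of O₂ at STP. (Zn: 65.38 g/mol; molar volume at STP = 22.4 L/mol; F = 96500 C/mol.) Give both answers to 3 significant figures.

Q = 22.2 × 35028 = 7.776×10^5 C; n(e⁻) = 7.776×10^5 / 96500 = 8.058 mol
Cathode: Zn²⁺ + 2e⁻ → Zn → n(Zn) = 8.058/2 = 4.029 mol → 263 g
Anode: 2H₂O → O₂ + 4H⁺ + 4e⁻ → n(O₂) = 8.058/4 = 2.015 mol → 45.1 L

263 g Zn; 45.1 L O₂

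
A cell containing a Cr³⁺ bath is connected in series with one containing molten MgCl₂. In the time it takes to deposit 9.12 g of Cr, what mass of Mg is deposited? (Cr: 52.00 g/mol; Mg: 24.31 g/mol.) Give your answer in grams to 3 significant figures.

n(Cr) = 9.12 / 52.00 = 0.1754 mol
Cr³⁺ + 3e⁻ → Cr, so n(e⁻) = 3 × 0.1754 = 0.5262 mol
In series, the same 0.5262 mol of electrons flows through the second cell.
Mg²⁺ + 2e⁻ → Mg, so n(Mg) = 0.5262 / 2 = 0.2631 mol
m(Mg) = 0.2631 × 24.31 = 6.40 g

6.40 g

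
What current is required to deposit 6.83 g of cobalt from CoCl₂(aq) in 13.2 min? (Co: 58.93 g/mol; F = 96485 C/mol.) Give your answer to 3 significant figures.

28.2 A

n(Co) = 6.83 / 58.93 = 0.1159 mol
Co²⁺ + 2e⁻ → Co, so n(e⁻) = 2 × 0.1159 = 0.2318 mol
Q = 0.2318 × 96485 = 22370 C
I = Q / t = 22370 / 792 s = 28.2 A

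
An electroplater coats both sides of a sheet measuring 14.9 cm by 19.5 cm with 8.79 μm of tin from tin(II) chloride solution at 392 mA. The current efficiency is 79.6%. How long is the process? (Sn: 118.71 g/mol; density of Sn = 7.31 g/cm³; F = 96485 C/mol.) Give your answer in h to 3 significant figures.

Plated area = 2 × 14.9 × 19.5 = 581.1 cm²
Volume = 581.1 × 8.79×10⁻⁴ cm = 0.5108 cm³
m(Sn) = 0.5108 × 7.31 = 3.734 g
n(Sn) = 3.734 / 118.71 = 0.03145 mol; n(e⁻) = 2 × 0.03145 = 0.06290 mol
Q = 0.06290 × 96485 / 0.796 = 7624 C
t = 7624 / 0.392 = 19450 s = 5.40 h

5.40 h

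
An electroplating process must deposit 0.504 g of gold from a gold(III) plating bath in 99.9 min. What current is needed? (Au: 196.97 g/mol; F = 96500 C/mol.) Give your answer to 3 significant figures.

0.124 A

n(Au) = 0.504 / 196.97 = 0.002559 mol
Au³⁺ + 3e⁻ → Au, so n(e⁻) = 3 × 0.002559 = 0.007677 mol
Q = 0.007677 × 96500 = 740.8 C
I = Q / t = 740.8 / 5994 s = 0.124 A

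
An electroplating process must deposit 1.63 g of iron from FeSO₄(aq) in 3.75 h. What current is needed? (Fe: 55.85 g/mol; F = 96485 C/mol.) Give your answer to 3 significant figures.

n(Fe) = 1.63 / 55.85 = 0.02919 mol
Fe²⁺ + 2e⁻ → Fe, so n(e⁻) = 2 × 0.02919 = 0.05838 mol
Q = 0.05838 × 96485 = 5633 C
I = Q / t = 5633 / 13500 s = 0.417 A

0.417 A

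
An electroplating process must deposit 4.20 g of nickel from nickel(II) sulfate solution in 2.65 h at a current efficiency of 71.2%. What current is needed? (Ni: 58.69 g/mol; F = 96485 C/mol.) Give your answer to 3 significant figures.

n(Ni) = 4.20 / 58.69 = 0.07156 mol
Ni²⁺ + 2e⁻ → Ni, so n(e⁻) = 2 × 0.07156 = 0.1431 mol
Q = 0.1431 × 96485 / 0.712 = 19390 C
I = Q / t = 19390 / 9540 s = 2.03 A

2.03 A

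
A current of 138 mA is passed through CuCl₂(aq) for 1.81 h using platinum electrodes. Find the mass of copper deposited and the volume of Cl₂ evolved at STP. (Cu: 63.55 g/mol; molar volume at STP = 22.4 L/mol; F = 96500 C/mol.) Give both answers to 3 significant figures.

Q = 0.138 × 6516 = 899.2 C; n(e⁻) = 899.2 / 96500 = 0.009318 mol
Cathode: Cu²⁺ + 2e⁻ → Cu → n(Cu) = 0.009318/2 = 0.004659 mol → 0.296 g
Anode: 2Cl⁻ → Cl₂ + 2e⁻ → n(Cl₂) = 0.009318/2 = 0.004659 mol → 0.104 L

0.296 g Cu; 0.104 L Cl₂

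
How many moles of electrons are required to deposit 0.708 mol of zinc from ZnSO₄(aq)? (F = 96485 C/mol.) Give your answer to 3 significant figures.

1.42 mol

Zn²⁺ + 2e⁻ → Zn, so n(e⁻) = 2 × 0.708 = 1.416 mol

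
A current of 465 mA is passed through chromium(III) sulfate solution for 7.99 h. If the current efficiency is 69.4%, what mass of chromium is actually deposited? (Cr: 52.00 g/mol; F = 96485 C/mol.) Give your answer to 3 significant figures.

Q = 0.465 × 28764 = 13380 C
n(e⁻) = 13380 / 96485 = 0.1387 mol
Cr³⁺ + 3e⁻ → Cr, so theoretical m(Cr) = 0.04623 × 52.00 = 2.404 g
Actual mass = 69.4% × 2.404 = 1.67 g

1.67 g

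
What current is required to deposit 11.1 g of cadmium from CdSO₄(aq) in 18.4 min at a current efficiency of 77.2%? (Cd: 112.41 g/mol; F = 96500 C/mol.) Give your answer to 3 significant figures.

n(Cd) = 11.1 / 112.41 = 0.09875 mol
Cd²⁺ + 2e⁻ → Cd, so n(e⁻) = 2 × 0.09875 = 0.1975 mol
Q = 0.1975 × 96500 / 0.772 = 24690 C
I = Q / t = 24690 / 1104 s = 22.4 A

22.4 A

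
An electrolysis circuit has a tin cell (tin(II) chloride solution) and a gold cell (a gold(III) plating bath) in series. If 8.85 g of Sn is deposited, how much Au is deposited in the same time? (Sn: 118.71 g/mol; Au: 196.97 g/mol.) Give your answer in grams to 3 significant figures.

9.79 g

n(Sn) = 8.85 / 118.71 = 0.07455 mol
Sn²⁺ + 2e⁻ → Sn, so n(e⁻) = 2 × 0.07455 = 0.1491 mol
In series, the same 0.1491 mol of electrons flows through the second cell.
Au³⁺ + 3e⁻ → Au, so n(Au) = 0.1491 / 3 = 0.04970 mol
m(Au) = 0.04970 × 196.97 = 9.79 g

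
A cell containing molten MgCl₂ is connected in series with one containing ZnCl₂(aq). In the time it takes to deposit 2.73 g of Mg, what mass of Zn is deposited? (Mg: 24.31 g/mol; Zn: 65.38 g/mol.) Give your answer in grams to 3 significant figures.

7.34 g

n(Mg) = 2.73 / 24.31 = 0.1123 mol
Mg²⁺ + 2e⁻ → Mg, so n(e⁻) = 2 × 0.1123 = 0.2246 mol
In series, the same 0.2246 mol of electrons flows through the second cell.
Zn²⁺ + 2e⁻ → Zn, so n(Zn) = 0.2246 / 2 = 0.1123 mol
m(Zn) = 0.1123 × 65.38 = 7.34 g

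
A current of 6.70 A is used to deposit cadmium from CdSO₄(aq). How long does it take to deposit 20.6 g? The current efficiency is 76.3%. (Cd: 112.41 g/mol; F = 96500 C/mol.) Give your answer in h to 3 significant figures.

1.92 h

n(Cd) = 20.6 / 112.41 = 0.1833 mol
Cd²⁺ + 2e⁻ → Cd, so n(e⁻) = 2 × 0.1833 = 0.3666 mol
Q = 0.3666 × 96500 / 0.763 = 46370 C
t = Q / I = 46370 / 6.70 = 6921 s = 1.92 h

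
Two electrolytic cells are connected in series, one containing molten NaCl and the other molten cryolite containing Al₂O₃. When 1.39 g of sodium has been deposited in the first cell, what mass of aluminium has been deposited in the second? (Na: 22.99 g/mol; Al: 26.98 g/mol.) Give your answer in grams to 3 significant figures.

0.544 g

n(Na) = 1.39 / 22.99 = 0.06046 mol
Na⁺ + e⁻ → Na, so n(e⁻) = 0.06046 mol
Since the cells are in series, n(e⁻) in the Al cell is also 0.06046 mol.
Al³⁺ + 3e⁻ → Al, so n(Al) = 0.06046 / 3 = 0.02015 mol
m(Al) = 0.02015 × 26.98 = 0.544 g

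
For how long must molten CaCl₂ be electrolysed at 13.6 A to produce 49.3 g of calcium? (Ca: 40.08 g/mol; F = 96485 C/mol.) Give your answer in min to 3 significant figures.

n(Ca) = 49.3 / 40.08 = 1.230 mol
Ca²⁺ + 2e⁻ → Ca, so n(e⁻) = 2 × 1.230 = 2.460 mol
Q = 2.460 × 96485 = 2.374×10^5 C
t = Q / I = 2.374×10^5 / 13.6 = 17460 s = 291 min

291 min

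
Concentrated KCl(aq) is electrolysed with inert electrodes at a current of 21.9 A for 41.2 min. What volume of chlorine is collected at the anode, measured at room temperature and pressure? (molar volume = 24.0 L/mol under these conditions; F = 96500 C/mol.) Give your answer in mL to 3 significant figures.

Q = 21.9 A × 2472 s = 54140 C
n(e⁻) = 54140 / 96500 = 0.5610 mol
2Cl⁻ → Cl₂ + 2e⁻, so n(Cl₂) = 0.5610 / 2 = 0.2805 mol
V = 0.2805 × 24.0 = 6.732 L
= 6730 mL

6730 mL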